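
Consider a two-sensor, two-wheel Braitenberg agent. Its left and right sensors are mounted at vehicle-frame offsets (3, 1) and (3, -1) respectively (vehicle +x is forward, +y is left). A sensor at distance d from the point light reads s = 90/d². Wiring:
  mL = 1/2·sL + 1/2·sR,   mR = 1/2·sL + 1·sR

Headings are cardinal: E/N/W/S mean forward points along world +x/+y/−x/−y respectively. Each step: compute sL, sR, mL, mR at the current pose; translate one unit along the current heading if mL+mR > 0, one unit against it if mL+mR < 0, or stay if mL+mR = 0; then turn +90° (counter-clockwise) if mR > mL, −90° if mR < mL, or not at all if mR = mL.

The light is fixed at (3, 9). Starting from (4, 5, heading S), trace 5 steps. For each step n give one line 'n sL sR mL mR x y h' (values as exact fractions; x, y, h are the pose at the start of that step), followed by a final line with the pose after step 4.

n=0: pose=(4,5,S); sL=90/53, sR=90/49; mL=4590/2597, mR=6975/2597; mL+mR=11565/2597 → advance +1; mR−mL=45/49 → turn +1·90°
n=1: pose=(4,4,E); sL=45/16, sR=45/26; mL=945/416, mR=1305/416; mL+mR=1125/208 → advance +1; mR−mL=45/52 → turn +1·90°
n=2: pose=(5,4,N); sL=18, sR=90/13; mL=162/13, mR=207/13; mL+mR=369/13 → advance +1; mR−mL=45/13 → turn +1·90°
n=3: pose=(5,5,W); sL=45/13, sR=9; mL=81/13, mR=279/26; mL+mR=441/26 → advance +1; mR−mL=9/2 → turn +1·90°
n=4: pose=(4,5,S); sL=90/53, sR=90/49; mL=4590/2597, mR=6975/2597; mL+mR=11565/2597 → advance +1; mR−mL=45/49 → turn +1·90°

0 90/53 90/49 4590/2597 6975/2597 4 5 S
1 45/16 45/26 945/416 1305/416 4 4 E
2 18 90/13 162/13 207/13 5 4 N
3 45/13 9 81/13 279/26 5 5 W
4 90/53 90/49 4590/2597 6975/2597 4 5 S
final 4 4 E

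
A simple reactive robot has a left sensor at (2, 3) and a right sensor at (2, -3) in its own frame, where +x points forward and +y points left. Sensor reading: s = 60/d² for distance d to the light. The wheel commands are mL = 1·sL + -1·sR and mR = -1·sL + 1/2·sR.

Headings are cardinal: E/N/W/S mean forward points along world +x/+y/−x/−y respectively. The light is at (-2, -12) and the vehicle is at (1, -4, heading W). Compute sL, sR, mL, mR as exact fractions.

30/13 30/61 1440/793 -1635/793

left sensor world pos  = (-1, -7); dL² = 26
right sensor world pos = (-1, -1); dR² = 122
sL = 60/26 = 30/13
sR = 60/122 = 30/61
mL = 1·sL + -1·sR = 1440/793
mR = -1·sL + 1/2·sR = -1635/793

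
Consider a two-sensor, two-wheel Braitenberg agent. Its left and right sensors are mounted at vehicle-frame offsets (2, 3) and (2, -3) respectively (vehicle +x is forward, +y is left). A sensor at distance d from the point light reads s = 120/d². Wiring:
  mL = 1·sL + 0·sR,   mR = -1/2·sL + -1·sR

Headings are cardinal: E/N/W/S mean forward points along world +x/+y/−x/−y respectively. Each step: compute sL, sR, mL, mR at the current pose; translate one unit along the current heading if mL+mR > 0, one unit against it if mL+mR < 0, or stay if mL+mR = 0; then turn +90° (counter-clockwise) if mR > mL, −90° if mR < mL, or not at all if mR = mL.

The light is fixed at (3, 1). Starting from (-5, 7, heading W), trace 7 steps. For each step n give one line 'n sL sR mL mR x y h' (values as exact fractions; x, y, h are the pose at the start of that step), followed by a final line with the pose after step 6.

n=0: pose=(-5,7,W); sL=120/109, sR=120/181; mL=120/109, mR=-23940/19729; mL+mR=-2220/19729 → advance -1; mR−mL=-45660/19729 → turn -1·90°
n=1: pose=(-4,7,N); sL=30/41, sR=3/2; mL=30/41, mR=-153/82; mL+mR=-93/82 → advance -1; mR−mL=-213/82 → turn -1·90°
n=2: pose=(-4,6,E); sL=120/89, sR=120/29; mL=120/89, mR=-12420/2581; mL+mR=-8940/2581 → advance -1; mR−mL=-15900/2581 → turn -1·90°
n=3: pose=(-5,6,S); sL=60/17, sR=12/13; mL=60/17, mR=-594/221; mL+mR=186/221 → advance +1; mR−mL=-1374/221 → turn -1·90°
n=4: pose=(-5,5,W); sL=120/101, sR=120/149; mL=120/101, mR=-21060/15049; mL+mR=-3180/15049 → advance -1; mR−mL=-38940/15049 → turn -1·90°
n=5: pose=(-4,5,N); sL=15/17, sR=30/13; mL=15/17, mR=-1215/442; mL+mR=-825/442 → advance -1; mR−mL=-1605/442 → turn -1·90°
n=6: pose=(-4,4,E); sL=120/61, sR=24/5; mL=120/61, mR=-1764/305; mL+mR=-1164/305 → advance -1; mR−mL=-2364/305 → turn -1·90°

0 120/109 120/181 120/109 -23940/19729 -5 7 W
1 30/41 3/2 30/41 -153/82 -4 7 N
2 120/89 120/29 120/89 -12420/2581 -4 6 E
3 60/17 12/13 60/17 -594/221 -5 6 S
4 120/101 120/149 120/101 -21060/15049 -5 5 W
5 15/17 30/13 15/17 -1215/442 -4 5 N
6 120/61 24/5 120/61 -1764/305 -4 4 E
final -5 4 S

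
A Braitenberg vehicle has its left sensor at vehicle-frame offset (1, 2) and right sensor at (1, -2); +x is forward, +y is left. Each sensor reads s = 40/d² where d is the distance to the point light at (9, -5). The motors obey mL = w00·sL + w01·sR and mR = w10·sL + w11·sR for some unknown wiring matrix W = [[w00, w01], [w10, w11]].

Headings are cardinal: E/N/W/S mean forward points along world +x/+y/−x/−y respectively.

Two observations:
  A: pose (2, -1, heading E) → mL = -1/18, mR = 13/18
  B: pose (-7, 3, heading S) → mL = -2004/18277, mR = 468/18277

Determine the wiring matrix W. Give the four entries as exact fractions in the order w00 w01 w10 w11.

-1 1/2 -1/2 1

obs A: pose=(2,-1,E) → sL=5/9, sR=1, mL=-1/18, mR=13/18
obs B: pose=(-7,3,S) → sL=8/49, sR=40/373, mL=-2004/18277, mR=468/18277
sensor matrix S = [[5/9, 1], [8/49, 40/373]]; det S = -17056/164493
solve [mL_A; mL_B] = S·[w00; w01] and [mR_A; mR_B] = S·[w10; w11]:
  w00 = -1, w01 = 1/2, w10 = -1/2, w11 = 1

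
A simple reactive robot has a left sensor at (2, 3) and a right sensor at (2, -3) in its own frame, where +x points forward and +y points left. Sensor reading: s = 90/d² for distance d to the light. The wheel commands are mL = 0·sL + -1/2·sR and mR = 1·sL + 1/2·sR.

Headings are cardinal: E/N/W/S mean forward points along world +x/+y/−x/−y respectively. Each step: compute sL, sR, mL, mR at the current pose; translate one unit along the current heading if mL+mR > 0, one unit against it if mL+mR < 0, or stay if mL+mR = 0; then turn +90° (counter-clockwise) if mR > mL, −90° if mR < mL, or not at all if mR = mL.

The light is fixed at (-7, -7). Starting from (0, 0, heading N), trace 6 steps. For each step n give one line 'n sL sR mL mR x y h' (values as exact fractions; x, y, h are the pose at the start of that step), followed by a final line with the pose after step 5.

n=0: pose=(0,0,N); sL=90/97, sR=90/181; mL=-45/181, mR=20655/17557; mL+mR=90/97 → advance +1; mR−mL=25020/17557 → turn +1·90°
n=1: pose=(0,1,W); sL=9/5, sR=45/73; mL=-45/146, mR=1539/730; mL+mR=9/5 → advance +1; mR−mL=882/365 → turn +1·90°
n=2: pose=(-1,1,S); sL=10/13, sR=2; mL=-1, mR=23/13; mL+mR=10/13 → advance +1; mR−mL=36/13 → turn +1·90°
n=3: pose=(-1,0,E); sL=45/82, sR=9/8; mL=-9/16, mR=729/656; mL+mR=45/82 → advance +1; mR−mL=549/328 → turn +1·90°
n=4: pose=(0,0,N); sL=90/97, sR=90/181; mL=-45/181, mR=20655/17557; mL+mR=90/97 → advance +1; mR−mL=25020/17557 → turn +1·90°
n=5: pose=(0,1,W); sL=9/5, sR=45/73; mL=-45/146, mR=1539/730; mL+mR=9/5 → advance +1; mR−mL=882/365 → turn +1·90°

0 90/97 90/181 -45/181 20655/17557 0 0 N
1 9/5 45/73 -45/146 1539/730 0 1 W
2 10/13 2 -1 23/13 -1 1 S
3 45/82 9/8 -9/16 729/656 -1 0 E
4 90/97 90/181 -45/181 20655/17557 0 0 N
5 9/5 45/73 -45/146 1539/730 0 1 W
final -1 1 S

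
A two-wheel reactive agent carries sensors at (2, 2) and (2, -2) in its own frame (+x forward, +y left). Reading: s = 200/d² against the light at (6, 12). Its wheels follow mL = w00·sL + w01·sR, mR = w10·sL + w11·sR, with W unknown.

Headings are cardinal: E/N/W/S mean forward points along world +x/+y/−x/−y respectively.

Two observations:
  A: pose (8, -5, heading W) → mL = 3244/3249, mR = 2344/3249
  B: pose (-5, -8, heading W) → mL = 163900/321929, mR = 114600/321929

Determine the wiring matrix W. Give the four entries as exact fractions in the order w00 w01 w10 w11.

obs A: pose=(8,-5,W) → sL=200/361, sR=8/9, mL=3244/3249, mR=2344/3249
obs B: pose=(-5,-8,W) → sL=200/653, sR=200/493, mL=163900/321929, mR=114600/321929
sensor matrix S = [[200/361, 8/9], [200/653, 200/493]]; det S = -49676800/1045947321
solve [mL_A; mL_B] = S·[w00; w01] and [mR_A; mR_B] = S·[w10; w11]:
  w00 = 1, w01 = 1/2, w10 = 1/2, w11 = 1/2

1 1/2 1/2 1/2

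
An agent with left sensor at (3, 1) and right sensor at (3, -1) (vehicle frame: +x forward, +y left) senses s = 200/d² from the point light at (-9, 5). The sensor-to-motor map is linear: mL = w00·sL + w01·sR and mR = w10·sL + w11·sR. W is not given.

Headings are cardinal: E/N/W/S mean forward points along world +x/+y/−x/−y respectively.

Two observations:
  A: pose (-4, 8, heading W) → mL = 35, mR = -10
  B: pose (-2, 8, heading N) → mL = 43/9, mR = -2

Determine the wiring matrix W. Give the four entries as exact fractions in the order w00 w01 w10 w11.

1 1 0 -1

obs A: pose=(-4,8,W) → sL=25, sR=10, mL=35, mR=-10
obs B: pose=(-2,8,N) → sL=25/9, sR=2, mL=43/9, mR=-2
sensor matrix S = [[25, 10], [25/9, 2]]; det S = 200/9
solve [mL_A; mL_B] = S·[w00; w01] and [mR_A; mR_B] = S·[w10; w11]:
  w00 = 1, w01 = 1, w10 = 0, w11 = -1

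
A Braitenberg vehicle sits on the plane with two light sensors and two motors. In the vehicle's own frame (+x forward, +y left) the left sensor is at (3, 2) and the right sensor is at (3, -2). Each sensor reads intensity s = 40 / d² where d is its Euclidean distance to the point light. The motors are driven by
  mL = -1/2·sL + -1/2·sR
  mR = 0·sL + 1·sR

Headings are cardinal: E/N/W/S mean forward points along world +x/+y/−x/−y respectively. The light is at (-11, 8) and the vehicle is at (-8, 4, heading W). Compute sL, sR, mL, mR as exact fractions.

left sensor world pos  = (-11, 2); dL² = 36
right sensor world pos = (-11, 6); dR² = 4
sL = 40/36 = 10/9
sR = 40/4 = 10
mL = -1/2·sL + -1/2·sR = -50/9
mR = 0·sL + 1·sR = 10

10/9 10 -50/9 10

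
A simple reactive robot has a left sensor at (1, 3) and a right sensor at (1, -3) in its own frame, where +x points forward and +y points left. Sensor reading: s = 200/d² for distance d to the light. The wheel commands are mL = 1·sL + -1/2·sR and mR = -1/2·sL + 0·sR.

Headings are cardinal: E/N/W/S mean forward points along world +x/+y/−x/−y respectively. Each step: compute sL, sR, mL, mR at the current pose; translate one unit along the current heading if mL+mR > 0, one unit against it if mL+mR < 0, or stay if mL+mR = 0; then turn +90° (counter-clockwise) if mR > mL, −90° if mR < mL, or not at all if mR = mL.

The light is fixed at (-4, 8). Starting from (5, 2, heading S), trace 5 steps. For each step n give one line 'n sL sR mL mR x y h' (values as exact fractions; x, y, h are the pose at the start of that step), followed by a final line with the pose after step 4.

0 200/193 40/17 -460/3281 -100/193 5 2 S
1 25/16 50/17 25/272 -25/32 5 3 W
2 40/13 40/37 1220/481 -20/13 6 3 N
3 100/61 20/17 1090/1037 -50/61 6 4 E
4 200/221 200/89 -4300/19669 -100/221 7 4 S
final 7 5 W

n=0: pose=(5,2,S); sL=200/193, sR=40/17; mL=-460/3281, mR=-100/193; mL+mR=-2160/3281 → advance -1; mR−mL=-1240/3281 → turn -1·90°
n=1: pose=(5,3,W); sL=25/16, sR=50/17; mL=25/272, mR=-25/32; mL+mR=-375/544 → advance -1; mR−mL=-475/544 → turn -1·90°
n=2: pose=(6,3,N); sL=40/13, sR=40/37; mL=1220/481, mR=-20/13; mL+mR=480/481 → advance +1; mR−mL=-1960/481 → turn -1·90°
n=3: pose=(6,4,E); sL=100/61, sR=20/17; mL=1090/1037, mR=-50/61; mL+mR=240/1037 → advance +1; mR−mL=-1940/1037 → turn -1·90°
n=4: pose=(7,4,S); sL=200/221, sR=200/89; mL=-4300/19669, mR=-100/221; mL+mR=-13200/19669 → advance -1; mR−mL=-4600/19669 → turn -1·90°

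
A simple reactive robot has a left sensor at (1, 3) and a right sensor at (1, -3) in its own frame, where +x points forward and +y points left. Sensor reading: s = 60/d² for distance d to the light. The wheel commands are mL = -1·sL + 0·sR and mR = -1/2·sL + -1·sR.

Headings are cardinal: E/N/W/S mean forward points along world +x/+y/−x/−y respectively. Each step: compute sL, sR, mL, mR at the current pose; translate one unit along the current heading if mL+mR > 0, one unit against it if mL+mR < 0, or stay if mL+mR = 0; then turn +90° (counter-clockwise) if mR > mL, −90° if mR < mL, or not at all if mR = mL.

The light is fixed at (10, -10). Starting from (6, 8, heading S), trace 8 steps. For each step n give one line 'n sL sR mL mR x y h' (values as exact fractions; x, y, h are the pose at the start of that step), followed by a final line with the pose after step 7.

0 6/29 30/169 -6/29 -1377/4901 6 8 S
1 60/281 60/509 -60/281 -32130/143029 6 9 W
2 15/109 3/20 -15/109 -477/2180 7 9 N
3 12/89 60/229 -12/89 -6714/20381 7 8 E
4 6/29 30/169 -6/29 -1377/4901 6 8 S
5 60/281 60/509 -60/281 -32130/143029 6 9 W
6 15/109 3/20 -15/109 -477/2180 7 9 N
7 12/89 60/229 -12/89 -6714/20381 7 8 E
final 6 8 S

n=0: pose=(6,8,S); sL=6/29, sR=30/169; mL=-6/29, mR=-1377/4901; mL+mR=-2391/4901 → advance -1; mR−mL=-363/4901 → turn -1·90°
n=1: pose=(6,9,W); sL=60/281, sR=60/509; mL=-60/281, mR=-32130/143029; mL+mR=-62670/143029 → advance -1; mR−mL=-1590/143029 → turn -1·90°
n=2: pose=(7,9,N); sL=15/109, sR=3/20; mL=-15/109, mR=-477/2180; mL+mR=-777/2180 → advance -1; mR−mL=-177/2180 → turn -1·90°
n=3: pose=(7,8,E); sL=12/89, sR=60/229; mL=-12/89, mR=-6714/20381; mL+mR=-9462/20381 → advance -1; mR−mL=-3966/20381 → turn -1·90°
n=4: pose=(6,8,S); sL=6/29, sR=30/169; mL=-6/29, mR=-1377/4901; mL+mR=-2391/4901 → advance -1; mR−mL=-363/4901 → turn -1·90°
n=5: pose=(6,9,W); sL=60/281, sR=60/509; mL=-60/281, mR=-32130/143029; mL+mR=-62670/143029 → advance -1; mR−mL=-1590/143029 → turn -1·90°
n=6: pose=(7,9,N); sL=15/109, sR=3/20; mL=-15/109, mR=-477/2180; mL+mR=-777/2180 → advance -1; mR−mL=-177/2180 → turn -1·90°
n=7: pose=(7,8,E); sL=12/89, sR=60/229; mL=-12/89, mR=-6714/20381; mL+mR=-9462/20381 → advance -1; mR−mL=-3966/20381 → turn -1·90°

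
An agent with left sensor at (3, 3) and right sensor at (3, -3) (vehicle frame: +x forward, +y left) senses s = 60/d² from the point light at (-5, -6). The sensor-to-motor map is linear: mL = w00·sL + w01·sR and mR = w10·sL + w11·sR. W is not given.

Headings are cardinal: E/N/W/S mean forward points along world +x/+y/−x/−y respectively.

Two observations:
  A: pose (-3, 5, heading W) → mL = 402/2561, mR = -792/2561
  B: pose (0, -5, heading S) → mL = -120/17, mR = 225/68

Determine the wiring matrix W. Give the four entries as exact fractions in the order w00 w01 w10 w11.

1/2 -1 -1/2 1/2

obs A: pose=(-3,5,W) → sL=12/13, sR=60/197, mL=402/2561, mR=-792/2561
obs B: pose=(0,-5,S) → sL=15/17, sR=15/2, mL=-120/17, mR=225/68
sensor matrix S = [[12/13, 60/197], [15/17, 15/2]]; det S = 289710/43537
solve [mL_A; mL_B] = S·[w00; w01] and [mR_A; mR_B] = S·[w10; w11]:
  w00 = 1/2, w01 = -1, w10 = -1/2, w11 = 1/2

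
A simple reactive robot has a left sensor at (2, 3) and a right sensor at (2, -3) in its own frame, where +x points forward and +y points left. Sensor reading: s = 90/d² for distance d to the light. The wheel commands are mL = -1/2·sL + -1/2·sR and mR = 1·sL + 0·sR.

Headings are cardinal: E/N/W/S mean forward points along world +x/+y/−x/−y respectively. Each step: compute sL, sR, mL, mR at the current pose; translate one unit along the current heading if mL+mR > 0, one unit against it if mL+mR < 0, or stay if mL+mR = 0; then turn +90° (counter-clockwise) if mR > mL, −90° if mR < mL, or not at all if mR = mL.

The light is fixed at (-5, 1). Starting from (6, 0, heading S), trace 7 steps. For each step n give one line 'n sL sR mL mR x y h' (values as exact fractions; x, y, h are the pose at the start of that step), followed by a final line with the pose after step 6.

n=0: pose=(6,0,S); sL=18/41, sR=90/73; mL=-2502/2993, mR=18/41; mL+mR=-1188/2993 → advance -1; mR−mL=3816/2993 → turn +1·90°
n=1: pose=(6,1,E); sL=45/89, sR=45/89; mL=-45/89, mR=45/89; mL+mR=0 → advance +0; mR−mL=90/89 → turn +1·90°
n=2: pose=(6,1,N); sL=45/34, sR=9/20; mL=-603/680, mR=45/34; mL+mR=297/680 → advance +1; mR−mL=1503/680 → turn +1·90°
n=3: pose=(6,2,W); sL=18/17, sR=90/97; mL=-1638/1649, mR=18/17; mL+mR=108/1649 → advance +1; mR−mL=3384/1649 → turn +1·90°
n=4: pose=(5,2,S); sL=9/17, sR=9/5; mL=-99/85, mR=9/17; mL+mR=-54/85 → advance -1; mR−mL=144/85 → turn +1·90°
n=5: pose=(5,3,E); sL=90/169, sR=18/29; mL=-2826/4901, mR=90/169; mL+mR=-216/4901 → advance -1; mR−mL=5436/4901 → turn +1·90°
n=6: pose=(4,3,N); sL=45/26, sR=9/16; mL=-477/416, mR=45/26; mL+mR=243/416 → advance +1; mR−mL=1197/416 → turn +1·90°

0 18/41 90/73 -2502/2993 18/41 6 0 S
1 45/89 45/89 -45/89 45/89 6 1 E
2 45/34 9/20 -603/680 45/34 6 1 N
3 18/17 90/97 -1638/1649 18/17 6 2 W
4 9/17 9/5 -99/85 9/17 5 2 S
5 90/169 18/29 -2826/4901 90/169 5 3 E
6 45/26 9/16 -477/416 45/26 4 3 N
final 4 4 W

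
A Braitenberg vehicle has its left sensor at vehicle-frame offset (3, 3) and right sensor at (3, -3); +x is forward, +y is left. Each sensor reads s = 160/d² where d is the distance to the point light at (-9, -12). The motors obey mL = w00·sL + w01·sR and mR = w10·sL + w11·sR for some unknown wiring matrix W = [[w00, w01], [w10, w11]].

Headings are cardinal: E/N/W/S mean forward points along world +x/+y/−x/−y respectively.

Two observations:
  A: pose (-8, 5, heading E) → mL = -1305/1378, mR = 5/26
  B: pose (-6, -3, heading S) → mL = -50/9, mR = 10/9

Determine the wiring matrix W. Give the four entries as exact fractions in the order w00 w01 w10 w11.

obs A: pose=(-8,5,E) → sL=5/13, sR=40/53, mL=-1305/1378, mR=5/26
obs B: pose=(-6,-3,S) → sL=20/9, sR=40/9, mL=-50/9, mR=10/9
sensor matrix S = [[5/13, 40/53], [20/9, 40/9]]; det S = 200/6201
solve [mL_A; mL_B] = S·[w00; w01] and [mR_A; mR_B] = S·[w10; w11]:
  w00 = -1/2, w01 = -1, w10 = 1/2, w11 = 0

-1/2 -1 1/2 0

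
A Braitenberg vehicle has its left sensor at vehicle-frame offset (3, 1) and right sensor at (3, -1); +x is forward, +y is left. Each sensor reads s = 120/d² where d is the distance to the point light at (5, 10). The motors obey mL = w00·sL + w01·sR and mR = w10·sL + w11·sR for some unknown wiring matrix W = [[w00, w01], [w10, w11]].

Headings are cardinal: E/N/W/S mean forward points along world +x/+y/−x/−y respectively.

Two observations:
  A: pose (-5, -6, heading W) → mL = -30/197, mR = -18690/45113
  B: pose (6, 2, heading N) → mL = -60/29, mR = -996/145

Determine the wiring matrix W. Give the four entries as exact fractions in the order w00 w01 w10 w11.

obs A: pose=(-5,-6,W) → sL=60/229, sR=60/197, mL=-30/197, mR=-18690/45113
obs B: pose=(6,2,N) → sL=24/5, sR=120/29, mL=-60/29, mR=-996/145
sensor matrix S = [[60/229, 60/197], [24/5, 120/29]]; det S = -494208/1308277
solve [mL_A; mL_B] = S·[w00; w01] and [mR_A; mR_B] = S·[w10; w11]:
  w00 = 0, w01 = -1/2, w10 = -1, w11 = -1/2

0 -1/2 -1 -1/2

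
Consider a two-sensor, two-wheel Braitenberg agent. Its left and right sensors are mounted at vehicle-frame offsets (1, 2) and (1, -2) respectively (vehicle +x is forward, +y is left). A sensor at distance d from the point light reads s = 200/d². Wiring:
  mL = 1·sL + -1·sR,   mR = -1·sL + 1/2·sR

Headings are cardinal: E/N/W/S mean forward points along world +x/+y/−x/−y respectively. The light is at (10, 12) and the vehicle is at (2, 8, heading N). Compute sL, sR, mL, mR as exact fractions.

left sensor world pos  = (0, 9); dL² = 109
right sensor world pos = (4, 9); dR² = 45
sL = 200/109 = 200/109
sR = 200/45 = 40/9
mL = 1·sL + -1·sR = -2560/981
mR = -1·sL + 1/2·sR = 380/981

200/109 40/9 -2560/981 380/981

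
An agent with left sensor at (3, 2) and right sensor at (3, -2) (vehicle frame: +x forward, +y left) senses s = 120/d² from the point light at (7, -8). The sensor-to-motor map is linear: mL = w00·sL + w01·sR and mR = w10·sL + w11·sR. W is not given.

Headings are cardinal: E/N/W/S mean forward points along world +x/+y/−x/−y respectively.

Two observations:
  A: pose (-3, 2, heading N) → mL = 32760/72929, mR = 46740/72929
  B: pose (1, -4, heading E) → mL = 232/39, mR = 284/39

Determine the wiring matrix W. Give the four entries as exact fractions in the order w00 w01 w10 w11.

1/2 1/2 1 1/2

obs A: pose=(-3,2,N) → sL=120/313, sR=120/233, mL=32760/72929, mR=46740/72929
obs B: pose=(1,-4,E) → sL=8/3, sR=120/13, mL=232/39, mR=284/39
sensor matrix S = [[120/313, 120/233], [8/3, 120/13]]; det S = 2053120/948077
solve [mL_A; mL_B] = S·[w00; w01] and [mR_A; mR_B] = S·[w10; w11]:
  w00 = 1/2, w01 = 1/2, w10 = 1, w11 = 1/2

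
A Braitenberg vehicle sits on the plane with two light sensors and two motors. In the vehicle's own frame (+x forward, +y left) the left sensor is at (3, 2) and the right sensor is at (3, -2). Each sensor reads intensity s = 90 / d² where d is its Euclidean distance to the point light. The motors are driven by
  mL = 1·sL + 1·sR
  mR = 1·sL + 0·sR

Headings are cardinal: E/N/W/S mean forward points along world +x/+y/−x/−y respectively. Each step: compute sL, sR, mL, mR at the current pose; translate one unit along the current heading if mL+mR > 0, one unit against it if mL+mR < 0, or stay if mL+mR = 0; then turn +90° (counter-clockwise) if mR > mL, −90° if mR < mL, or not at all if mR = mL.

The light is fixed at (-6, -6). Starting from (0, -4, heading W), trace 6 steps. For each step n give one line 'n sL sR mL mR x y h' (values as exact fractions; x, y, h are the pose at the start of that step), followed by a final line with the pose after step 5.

0 10 18/5 68/5 10 0 -4 W
1 45/17 45/37 2430/629 45/17 -1 -4 N
2 90/89 18/13 2772/1157 90/89 -1 -3 E
3 45/32 45/8 225/32 45/32 0 -3 S
4 10 18/5 68/5 10 0 -4 W
5 45/17 45/37 2430/629 45/17 -1 -4 N
final -1 -3 E

n=0: pose=(0,-4,W); sL=10, sR=18/5; mL=68/5, mR=10; mL+mR=118/5 → advance +1; mR−mL=-18/5 → turn -1·90°
n=1: pose=(-1,-4,N); sL=45/17, sR=45/37; mL=2430/629, mR=45/17; mL+mR=4095/629 → advance +1; mR−mL=-45/37 → turn -1·90°
n=2: pose=(-1,-3,E); sL=90/89, sR=18/13; mL=2772/1157, mR=90/89; mL+mR=3942/1157 → advance +1; mR−mL=-18/13 → turn -1·90°
n=3: pose=(0,-3,S); sL=45/32, sR=45/8; mL=225/32, mR=45/32; mL+mR=135/16 → advance +1; mR−mL=-45/8 → turn -1·90°
n=4: pose=(0,-4,W); sL=10, sR=18/5; mL=68/5, mR=10; mL+mR=118/5 → advance +1; mR−mL=-18/5 → turn -1·90°
n=5: pose=(-1,-4,N); sL=45/17, sR=45/37; mL=2430/629, mR=45/17; mL+mR=4095/629 → advance +1; mR−mL=-45/37 → turn -1·90°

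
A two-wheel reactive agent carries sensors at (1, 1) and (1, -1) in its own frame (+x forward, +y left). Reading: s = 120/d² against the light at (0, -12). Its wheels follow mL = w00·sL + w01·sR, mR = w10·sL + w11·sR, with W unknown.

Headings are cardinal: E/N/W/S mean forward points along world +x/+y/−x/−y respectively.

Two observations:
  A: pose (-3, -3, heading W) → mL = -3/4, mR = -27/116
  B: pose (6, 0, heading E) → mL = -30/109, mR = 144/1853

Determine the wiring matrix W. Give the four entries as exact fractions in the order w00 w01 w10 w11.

-1/2 0 -1/2 1/2

obs A: pose=(-3,-3,W) → sL=3/2, sR=30/29, mL=-3/4, mR=-27/116
obs B: pose=(6,0,E) → sL=60/109, sR=12/17, mL=-30/109, mR=144/1853
sensor matrix S = [[3/2, 30/29], [60/109, 12/17]]; det S = 26298/53737
solve [mL_A; mL_B] = S·[w00; w01] and [mR_A; mR_B] = S·[w10; w11]:
  w00 = -1/2, w01 = 0, w10 = -1/2, w11 = 1/2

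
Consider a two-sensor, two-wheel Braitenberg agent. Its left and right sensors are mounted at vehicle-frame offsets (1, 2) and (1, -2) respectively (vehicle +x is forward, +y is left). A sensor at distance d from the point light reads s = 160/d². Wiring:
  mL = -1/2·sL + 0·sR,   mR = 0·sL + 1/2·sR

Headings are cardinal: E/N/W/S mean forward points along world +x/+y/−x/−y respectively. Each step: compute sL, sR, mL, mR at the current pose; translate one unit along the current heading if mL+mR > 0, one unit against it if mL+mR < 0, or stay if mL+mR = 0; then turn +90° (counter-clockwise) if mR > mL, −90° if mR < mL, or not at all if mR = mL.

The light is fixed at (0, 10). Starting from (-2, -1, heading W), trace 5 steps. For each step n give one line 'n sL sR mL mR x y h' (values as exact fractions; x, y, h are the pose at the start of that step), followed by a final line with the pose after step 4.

n=0: pose=(-2,-1,W); sL=80/89, sR=16/9; mL=-40/89, mR=8/9; mL+mR=352/801 → advance +1; mR−mL=1072/801 → turn +1·90°
n=1: pose=(-3,-1,S); sL=32/29, sR=160/169; mL=-16/29, mR=80/169; mL+mR=-384/4901 → advance -1; mR−mL=5024/4901 → turn +1·90°
n=2: pose=(-3,0,E); sL=40/17, sR=40/37; mL=-20/17, mR=20/37; mL+mR=-400/629 → advance -1; mR−mL=1080/629 → turn +1·90°
n=3: pose=(-4,0,N); sL=160/117, sR=32/17; mL=-80/117, mR=16/17; mL+mR=512/1989 → advance +1; mR−mL=3232/1989 → turn +1·90°
n=4: pose=(-4,1,W); sL=80/73, sR=80/37; mL=-40/73, mR=40/37; mL+mR=1440/2701 → advance +1; mR−mL=4400/2701 → turn +1·90°

0 80/89 16/9 -40/89 8/9 -2 -1 W
1 32/29 160/169 -16/29 80/169 -3 -1 S
2 40/17 40/37 -20/17 20/37 -3 0 E
3 160/117 32/17 -80/117 16/17 -4 0 N
4 80/73 80/37 -40/73 40/37 -4 1 W
final -5 1 S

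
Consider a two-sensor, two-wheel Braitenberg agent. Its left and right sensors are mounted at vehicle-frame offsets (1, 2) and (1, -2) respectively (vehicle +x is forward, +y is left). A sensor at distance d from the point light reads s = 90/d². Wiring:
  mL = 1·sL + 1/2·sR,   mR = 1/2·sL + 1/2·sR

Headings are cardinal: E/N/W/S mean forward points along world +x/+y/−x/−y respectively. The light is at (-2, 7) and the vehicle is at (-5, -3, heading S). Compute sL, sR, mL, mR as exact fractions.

45/61 45/73 9315/8906 3015/4453

left sensor world pos  = (-3, -4); dL² = 122
right sensor world pos = (-7, -4); dR² = 146
sL = 90/122 = 45/61
sR = 90/146 = 45/73
mL = 1·sL + 1/2·sR = 9315/8906
mR = 1/2·sL + 1/2·sR = 3015/4453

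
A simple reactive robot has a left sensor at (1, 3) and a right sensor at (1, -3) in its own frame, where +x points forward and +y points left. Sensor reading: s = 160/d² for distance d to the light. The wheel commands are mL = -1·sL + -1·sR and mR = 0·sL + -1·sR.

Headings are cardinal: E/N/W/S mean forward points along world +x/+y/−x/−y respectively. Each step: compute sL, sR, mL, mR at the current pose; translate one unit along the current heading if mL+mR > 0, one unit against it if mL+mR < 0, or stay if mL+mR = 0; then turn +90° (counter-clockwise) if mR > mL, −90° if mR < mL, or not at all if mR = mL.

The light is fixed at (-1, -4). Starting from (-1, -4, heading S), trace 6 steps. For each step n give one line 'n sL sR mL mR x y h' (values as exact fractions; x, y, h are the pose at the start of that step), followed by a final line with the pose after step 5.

n=0: pose=(-1,-4,S); sL=16, sR=16; mL=-32, mR=-16; mL+mR=-48 → advance -1; mR−mL=16 → turn +1·90°
n=1: pose=(-1,-3,E); sL=160/17, sR=32; mL=-704/17, mR=-32; mL+mR=-1248/17 → advance -1; mR−mL=160/17 → turn +1·90°
n=2: pose=(-2,-3,N); sL=8, sR=20; mL=-28, mR=-20; mL+mR=-48 → advance -1; mR−mL=8 → turn +1·90°
n=3: pose=(-2,-4,W); sL=160/13, sR=160/13; mL=-320/13, mR=-160/13; mL+mR=-480/13 → advance -1; mR−mL=160/13 → turn +1·90°
n=4: pose=(-1,-4,S); sL=16, sR=16; mL=-32, mR=-16; mL+mR=-48 → advance -1; mR−mL=16 → turn +1·90°
n=5: pose=(-1,-3,E); sL=160/17, sR=32; mL=-704/17, mR=-32; mL+mR=-1248/17 → advance -1; mR−mL=160/17 → turn +1·90°

0 16 16 -32 -16 -1 -4 S
1 160/17 32 -704/17 -32 -1 -3 E
2 8 20 -28 -20 -2 -3 N
3 160/13 160/13 -320/13 -160/13 -2 -4 W
4 16 16 -32 -16 -1 -4 S
5 160/17 32 -704/17 -32 -1 -3 E
final -2 -3 N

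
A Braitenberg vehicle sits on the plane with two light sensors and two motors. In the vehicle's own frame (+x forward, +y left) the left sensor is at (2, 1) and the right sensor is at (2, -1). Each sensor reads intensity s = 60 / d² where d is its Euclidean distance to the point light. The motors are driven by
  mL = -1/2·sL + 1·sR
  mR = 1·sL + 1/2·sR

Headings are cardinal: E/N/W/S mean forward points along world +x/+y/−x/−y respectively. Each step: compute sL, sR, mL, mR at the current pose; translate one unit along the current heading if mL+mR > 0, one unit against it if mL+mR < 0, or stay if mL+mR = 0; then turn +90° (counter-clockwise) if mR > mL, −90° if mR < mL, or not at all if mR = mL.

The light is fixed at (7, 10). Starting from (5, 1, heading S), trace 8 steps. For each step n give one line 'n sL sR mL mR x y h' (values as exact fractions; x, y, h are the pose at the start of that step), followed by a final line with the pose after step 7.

n=0: pose=(5,1,S); sL=30/61, sR=6/13; mL=171/793, mR=573/793; mL+mR=744/793 → advance +1; mR−mL=402/793 → turn +1·90°
n=1: pose=(5,0,E); sL=20/27, sR=60/121; mL=410/3267, mR=3230/3267; mL+mR=3640/3267 → advance +1; mR−mL=940/1089 → turn +1·90°
n=2: pose=(6,0,N); sL=15/17, sR=15/16; mL=135/272, mR=735/544; mL+mR=1005/544 → advance +1; mR−mL=465/544 → turn +1·90°
n=3: pose=(6,1,W); sL=60/109, sR=60/73; mL=4350/7957, mR=7650/7957; mL+mR=12000/7957 → advance +1; mR−mL=3300/7957 → turn +1·90°
n=4: pose=(5,1,S); sL=30/61, sR=6/13; mL=171/793, mR=573/793; mL+mR=744/793 → advance +1; mR−mL=402/793 → turn +1·90°
n=5: pose=(5,0,E); sL=20/27, sR=60/121; mL=410/3267, mR=3230/3267; mL+mR=3640/3267 → advance +1; mR−mL=940/1089 → turn +1·90°
n=6: pose=(6,0,N); sL=15/17, sR=15/16; mL=135/272, mR=735/544; mL+mR=1005/544 → advance +1; mR−mL=465/544 → turn +1·90°
n=7: pose=(6,1,W); sL=60/109, sR=60/73; mL=4350/7957, mR=7650/7957; mL+mR=12000/7957 → advance +1; mR−mL=3300/7957 → turn +1·90°

0 30/61 6/13 171/793 573/793 5 1 S
1 20/27 60/121 410/3267 3230/3267 5 0 E
2 15/17 15/16 135/272 735/544 6 0 N
3 60/109 60/73 4350/7957 7650/7957 6 1 W
4 30/61 6/13 171/793 573/793 5 1 S
5 20/27 60/121 410/3267 3230/3267 5 0 E
6 15/17 15/16 135/272 735/544 6 0 N
7 60/109 60/73 4350/7957 7650/7957 6 1 W
final 5 1 S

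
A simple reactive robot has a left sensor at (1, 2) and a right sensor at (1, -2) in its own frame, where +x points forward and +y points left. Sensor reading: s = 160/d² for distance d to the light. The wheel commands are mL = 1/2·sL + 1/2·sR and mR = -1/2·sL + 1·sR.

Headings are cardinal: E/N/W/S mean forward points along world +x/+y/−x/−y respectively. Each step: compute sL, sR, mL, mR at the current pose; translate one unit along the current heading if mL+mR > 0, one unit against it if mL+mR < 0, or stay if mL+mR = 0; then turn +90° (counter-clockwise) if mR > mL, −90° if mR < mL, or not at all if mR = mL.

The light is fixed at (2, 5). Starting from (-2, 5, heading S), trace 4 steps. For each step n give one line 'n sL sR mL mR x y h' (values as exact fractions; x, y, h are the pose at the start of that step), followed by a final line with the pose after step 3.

n=0: pose=(-2,5,S); sL=32, sR=160/37; mL=672/37, mR=-432/37; mL+mR=240/37 → advance +1; mR−mL=-1104/37 → turn -1·90°
n=1: pose=(-2,4,W); sL=80/17, sR=80/13; mL=1200/221, mR=840/221; mL+mR=120/13 → advance +1; mR−mL=-360/221 → turn -1·90°
n=2: pose=(-3,4,N); sL=160/49, sR=160/9; mL=4640/441, mR=7120/441; mL+mR=80/3 → advance +1; mR−mL=2480/441 → turn +1·90°
n=3: pose=(-3,5,W); sL=4, sR=4; mL=4, mR=2; mL+mR=6 → advance +1; mR−mL=-2 → turn -1·90°

0 32 160/37 672/37 -432/37 -2 5 S
1 80/17 80/13 1200/221 840/221 -2 4 W
2 160/49 160/9 4640/441 7120/441 -3 4 N
3 4 4 4 2 -3 5 W
final -4 5 N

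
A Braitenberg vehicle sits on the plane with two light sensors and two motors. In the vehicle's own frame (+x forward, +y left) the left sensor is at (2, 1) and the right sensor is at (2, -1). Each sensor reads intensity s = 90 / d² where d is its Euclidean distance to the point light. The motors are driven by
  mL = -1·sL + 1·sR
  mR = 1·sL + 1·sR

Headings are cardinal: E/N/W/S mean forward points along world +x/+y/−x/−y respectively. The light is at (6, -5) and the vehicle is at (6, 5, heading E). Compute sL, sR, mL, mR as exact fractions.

18/25 18/17 144/425 756/425

left sensor world pos  = (8, 6); dL² = 125
right sensor world pos = (8, 4); dR² = 85
sL = 90/125 = 18/25
sR = 90/85 = 18/17
mL = -1·sL + 1·sR = 144/425
mR = 1·sL + 1·sR = 756/425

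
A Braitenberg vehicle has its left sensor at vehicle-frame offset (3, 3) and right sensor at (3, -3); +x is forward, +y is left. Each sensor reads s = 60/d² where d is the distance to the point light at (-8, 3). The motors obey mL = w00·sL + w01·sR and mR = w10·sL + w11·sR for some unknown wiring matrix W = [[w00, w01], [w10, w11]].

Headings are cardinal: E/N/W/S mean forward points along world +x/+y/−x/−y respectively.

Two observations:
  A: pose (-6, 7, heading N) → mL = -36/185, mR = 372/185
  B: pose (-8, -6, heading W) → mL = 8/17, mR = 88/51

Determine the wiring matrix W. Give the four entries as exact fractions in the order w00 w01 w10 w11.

-1/2 1/2 1 1

obs A: pose=(-6,7,N) → sL=6/5, sR=30/37, mL=-36/185, mR=372/185
obs B: pose=(-8,-6,W) → sL=20/51, sR=4/3, mL=8/17, mR=88/51
sensor matrix S = [[6/5, 30/37], [20/51, 4/3]]; det S = 4032/3145
solve [mL_A; mL_B] = S·[w00; w01] and [mR_A; mR_B] = S·[w10; w11]:
  w00 = -1/2, w01 = 1/2, w10 = 1, w11 = 1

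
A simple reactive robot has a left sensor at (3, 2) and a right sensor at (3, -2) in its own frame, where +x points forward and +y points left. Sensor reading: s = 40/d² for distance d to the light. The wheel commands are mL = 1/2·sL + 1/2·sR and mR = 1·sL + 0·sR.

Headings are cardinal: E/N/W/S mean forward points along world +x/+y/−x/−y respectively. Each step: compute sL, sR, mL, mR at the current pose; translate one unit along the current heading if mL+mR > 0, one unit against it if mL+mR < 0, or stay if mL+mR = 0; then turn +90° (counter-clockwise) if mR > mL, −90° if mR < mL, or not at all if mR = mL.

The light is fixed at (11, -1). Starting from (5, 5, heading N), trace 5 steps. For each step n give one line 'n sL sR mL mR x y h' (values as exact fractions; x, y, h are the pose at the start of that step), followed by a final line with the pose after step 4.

n=0: pose=(5,5,N); sL=8/29, sR=40/97; mL=968/2813, mR=8/29; mL+mR=1744/2813 → advance +1; mR−mL=-192/2813 → turn -1·90°
n=1: pose=(5,6,E); sL=4/9, sR=20/17; mL=124/153, mR=4/9; mL+mR=64/51 → advance +1; mR−mL=-56/153 → turn -1·90°
n=2: pose=(6,6,S); sL=8/5, sR=8/13; mL=72/65, mR=8/5; mL+mR=176/65 → advance +1; mR−mL=32/65 → turn +1·90°
n=3: pose=(6,5,E); sL=10/17, sR=2; mL=22/17, mR=10/17; mL+mR=32/17 → advance +1; mR−mL=-12/17 → turn -1·90°
n=4: pose=(7,5,S); sL=40/13, sR=8/9; mL=232/117, mR=40/13; mL+mR=592/117 → advance +1; mR−mL=128/117 → turn +1·90°

0 8/29 40/97 968/2813 8/29 5 5 N
1 4/9 20/17 124/153 4/9 5 6 E
2 8/5 8/13 72/65 8/5 6 6 S
3 10/17 2 22/17 10/17 6 5 E
4 40/13 8/9 232/117 40/13 7 5 S
final 7 4 E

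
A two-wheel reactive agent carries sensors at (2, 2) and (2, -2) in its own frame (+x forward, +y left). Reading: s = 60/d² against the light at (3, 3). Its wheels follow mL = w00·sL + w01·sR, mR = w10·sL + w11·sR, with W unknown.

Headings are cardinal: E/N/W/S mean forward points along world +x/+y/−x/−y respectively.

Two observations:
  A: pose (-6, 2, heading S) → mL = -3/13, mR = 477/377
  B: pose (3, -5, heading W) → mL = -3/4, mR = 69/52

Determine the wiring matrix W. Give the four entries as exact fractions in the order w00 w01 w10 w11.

0 -1/2 1 1/2

obs A: pose=(-6,2,S) → sL=30/29, sR=6/13, mL=-3/13, mR=477/377
obs B: pose=(3,-5,W) → sL=15/26, sR=3/2, mL=-3/4, mR=69/52
sensor matrix S = [[30/29, 6/13], [15/26, 3/2]]; det S = 6300/4901
solve [mL_A; mL_B] = S·[w00; w01] and [mR_A; mR_B] = S·[w10; w11]:
  w00 = 0, w01 = -1/2, w10 = 1, w11 = 1/2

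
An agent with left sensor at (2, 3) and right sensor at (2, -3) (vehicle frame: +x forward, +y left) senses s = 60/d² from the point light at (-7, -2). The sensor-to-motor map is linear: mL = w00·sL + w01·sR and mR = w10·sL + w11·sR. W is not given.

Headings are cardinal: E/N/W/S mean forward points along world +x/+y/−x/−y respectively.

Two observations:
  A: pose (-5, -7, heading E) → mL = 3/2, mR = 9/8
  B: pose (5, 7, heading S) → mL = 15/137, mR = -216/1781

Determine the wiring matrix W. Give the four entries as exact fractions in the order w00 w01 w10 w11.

1/2 0 1/2 -1/2

obs A: pose=(-5,-7,E) → sL=3, sR=3/4, mL=3/2, mR=9/8
obs B: pose=(5,7,S) → sL=30/137, sR=6/13, mL=15/137, mR=-216/1781
sensor matrix S = [[3, 3/4], [30/137, 6/13]]; det S = 4347/3562
solve [mL_A; mL_B] = S·[w00; w01] and [mR_A; mR_B] = S·[w10; w11]:
  w00 = 1/2, w01 = 0, w10 = 1/2, w11 = -1/2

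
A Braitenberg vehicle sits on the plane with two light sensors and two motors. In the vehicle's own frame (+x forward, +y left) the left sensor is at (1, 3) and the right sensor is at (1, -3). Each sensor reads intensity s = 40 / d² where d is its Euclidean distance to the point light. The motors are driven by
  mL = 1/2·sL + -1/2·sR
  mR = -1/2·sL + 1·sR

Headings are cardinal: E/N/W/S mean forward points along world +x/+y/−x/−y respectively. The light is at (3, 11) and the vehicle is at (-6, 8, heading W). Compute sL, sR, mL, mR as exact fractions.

left sensor world pos  = (-7, 5); dL² = 136
right sensor world pos = (-7, 11); dR² = 100
sL = 40/136 = 5/17
sR = 40/100 = 2/5
mL = 1/2·sL + -1/2·sR = -9/170
mR = -1/2·sL + 1·sR = 43/170

5/17 2/5 -9/170 43/170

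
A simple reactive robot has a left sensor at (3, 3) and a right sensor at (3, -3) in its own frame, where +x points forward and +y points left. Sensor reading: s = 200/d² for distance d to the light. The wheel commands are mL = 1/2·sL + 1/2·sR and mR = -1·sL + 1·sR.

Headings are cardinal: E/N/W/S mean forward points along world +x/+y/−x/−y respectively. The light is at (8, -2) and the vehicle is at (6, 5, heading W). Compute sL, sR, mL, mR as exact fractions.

left sensor world pos  = (3, 2); dL² = 41
right sensor world pos = (3, 8); dR² = 125
sL = 200/41 = 200/41
sR = 200/125 = 8/5
mL = 1/2·sL + 1/2·sR = 664/205
mR = -1·sL + 1·sR = -672/205

200/41 8/5 664/205 -672/205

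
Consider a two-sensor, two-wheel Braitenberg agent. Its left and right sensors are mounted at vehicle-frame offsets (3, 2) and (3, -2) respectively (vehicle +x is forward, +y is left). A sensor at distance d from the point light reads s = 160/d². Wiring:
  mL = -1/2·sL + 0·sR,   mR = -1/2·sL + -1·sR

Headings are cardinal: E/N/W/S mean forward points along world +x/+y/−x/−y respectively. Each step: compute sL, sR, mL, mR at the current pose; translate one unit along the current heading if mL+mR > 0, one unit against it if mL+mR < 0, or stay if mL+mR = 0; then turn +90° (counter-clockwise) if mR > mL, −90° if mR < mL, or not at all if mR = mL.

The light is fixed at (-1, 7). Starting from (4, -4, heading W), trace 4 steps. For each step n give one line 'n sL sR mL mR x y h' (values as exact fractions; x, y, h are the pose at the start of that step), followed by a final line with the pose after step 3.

0 160/173 32/17 -80/173 -6896/2941 4 -4 W
1 2 5/4 -1 -9/4 5 -4 N
2 160/181 160/277 -80/181 -51120/50137 5 -5 E
3 80/137 80/117 -40/137 -15640/16029 4 -5 S
final 4 -4 W

n=0: pose=(4,-4,W); sL=160/173, sR=32/17; mL=-80/173, mR=-6896/2941; mL+mR=-8256/2941 → advance -1; mR−mL=-32/17 → turn -1·90°
n=1: pose=(5,-4,N); sL=2, sR=5/4; mL=-1, mR=-9/4; mL+mR=-13/4 → advance -1; mR−mL=-5/4 → turn -1·90°
n=2: pose=(5,-5,E); sL=160/181, sR=160/277; mL=-80/181, mR=-51120/50137; mL+mR=-73280/50137 → advance -1; mR−mL=-160/277 → turn -1·90°
n=3: pose=(4,-5,S); sL=80/137, sR=80/117; mL=-40/137, mR=-15640/16029; mL+mR=-20320/16029 → advance -1; mR−mL=-80/117 → turn -1·90°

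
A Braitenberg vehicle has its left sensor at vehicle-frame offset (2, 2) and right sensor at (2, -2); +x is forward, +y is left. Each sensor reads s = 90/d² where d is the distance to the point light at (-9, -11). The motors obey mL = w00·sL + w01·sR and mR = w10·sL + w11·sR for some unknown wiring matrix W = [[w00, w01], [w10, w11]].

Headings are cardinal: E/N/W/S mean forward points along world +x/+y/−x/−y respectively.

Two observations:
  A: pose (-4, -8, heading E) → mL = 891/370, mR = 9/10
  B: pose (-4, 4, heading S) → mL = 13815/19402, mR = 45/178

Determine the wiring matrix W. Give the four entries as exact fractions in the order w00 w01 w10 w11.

obs A: pose=(-4,-8,E) → sL=45/37, sR=9/5, mL=891/370, mR=9/10
obs B: pose=(-4,4,S) → sL=45/109, sR=45/89, mL=13815/19402, mR=45/178
sensor matrix S = [[45/37, 9/5], [45/109, 45/89]]; det S = -46008/358937
solve [mL_A; mL_B] = S·[w00; w01] and [mR_A; mR_B] = S·[w10; w11]:
  w00 = 1/2, w01 = 1, w10 = 0, w11 = 1/2

1/2 1 0 1/2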